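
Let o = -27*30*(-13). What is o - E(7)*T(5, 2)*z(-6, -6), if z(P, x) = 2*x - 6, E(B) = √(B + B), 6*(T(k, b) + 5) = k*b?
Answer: 10530 - 60*√14 ≈ 10306.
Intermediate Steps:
T(k, b) = -5 + b*k/6 (T(k, b) = -5 + (k*b)/6 = -5 + (b*k)/6 = -5 + b*k/6)
E(B) = √2*√B (E(B) = √(2*B) = √2*√B)
z(P, x) = -6 + 2*x
o = 10530 (o = -810*(-13) = 10530)
o - E(7)*T(5, 2)*z(-6, -6) = 10530 - (√2*√7)*(-5 + (⅙)*2*5)*(-6 + 2*(-6)) = 10530 - √14*(-5 + 5/3)*(-6 - 12) = 10530 - √14*(-10/3)*(-18) = 10530 - (-10*√14/3)*(-18) = 10530 - 60*√14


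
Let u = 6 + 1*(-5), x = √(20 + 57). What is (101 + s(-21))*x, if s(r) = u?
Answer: 102*√77 ≈ 895.05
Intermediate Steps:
x = √77 ≈ 8.7750
u = 1 (u = 6 - 5 = 1)
s(r) = 1
(101 + s(-21))*x = (101 + 1)*√77 = 102*√77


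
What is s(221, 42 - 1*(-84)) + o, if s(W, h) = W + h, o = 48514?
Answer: 48861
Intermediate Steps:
s(221, 42 - 1*(-84)) + o = (221 + (42 - 1*(-84))) + 48514 = (221 + (42 + 84)) + 48514 = (221 + 126) + 48514 = 347 + 48514 = 48861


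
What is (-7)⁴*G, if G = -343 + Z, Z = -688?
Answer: -2475431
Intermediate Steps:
G = -1031 (G = -343 - 688 = -1031)
(-7)⁴*G = (-7)⁴*(-1031) = 2401*(-1031) = -2475431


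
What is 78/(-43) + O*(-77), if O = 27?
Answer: -89475/43 ≈ -2080.8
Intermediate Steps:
78/(-43) + O*(-77) = 78/(-43) + 27*(-77) = 78*(-1/43) - 2079 = -78/43 - 2079 = -89475/43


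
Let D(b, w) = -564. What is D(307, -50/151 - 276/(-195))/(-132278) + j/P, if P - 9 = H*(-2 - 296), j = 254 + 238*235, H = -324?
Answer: 1247727926/2128815993 ≈ 0.58611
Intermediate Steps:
j = 56184 (j = 254 + 55930 = 56184)
P = 96561 (P = 9 - 324*(-2 - 296) = 9 - 324*(-298) = 9 + 96552 = 96561)
D(307, -50/151 - 276/(-195))/(-132278) + j/P = -564/(-132278) + 56184/96561 = -564*(-1/132278) + 56184*(1/96561) = 282/66139 + 18728/32187 = 1247727926/2128815993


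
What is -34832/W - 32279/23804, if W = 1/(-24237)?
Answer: 20095888639657/23804 ≈ 8.4422e+8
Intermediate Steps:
W = -1/24237 ≈ -4.1259e-5
-34832/W - 32279/23804 = -34832/(-1/24237) - 32279/23804 = -34832*(-24237) - 32279*1/23804 = 844223184 - 32279/23804 = 20095888639657/23804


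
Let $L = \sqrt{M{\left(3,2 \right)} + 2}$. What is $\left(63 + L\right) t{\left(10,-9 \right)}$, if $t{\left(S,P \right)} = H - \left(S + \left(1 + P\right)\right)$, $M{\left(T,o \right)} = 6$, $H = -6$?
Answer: $-504 - 16 \sqrt{2} \approx -526.63$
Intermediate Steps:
$L = 2 \sqrt{2}$ ($L = \sqrt{6 + 2} = \sqrt{8} = 2 \sqrt{2} \approx 2.8284$)
$t{\left(S,P \right)} = -7 - P - S$ ($t{\left(S,P \right)} = -6 - \left(S + \left(1 + P\right)\right) = -6 - \left(1 + P + S\right) = -7 - P - S$)
$\left(63 + L\right) t{\left(10,-9 \right)} = \left(63 + 2 \sqrt{2}\right) \left(-7 - -9 - 10\right) = \left(63 + 2 \sqrt{2}\right) \left(-7 + 9 - 10\right) = \left(63 + 2 \sqrt{2}\right) \left(-8\right) = -504 - 16 \sqrt{2}$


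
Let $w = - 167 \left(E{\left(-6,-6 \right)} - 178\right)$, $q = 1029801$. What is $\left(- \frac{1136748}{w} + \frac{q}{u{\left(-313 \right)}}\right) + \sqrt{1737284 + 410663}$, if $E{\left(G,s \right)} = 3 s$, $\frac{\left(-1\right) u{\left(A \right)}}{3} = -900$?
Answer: $\frac{2553185561}{7364700} + \sqrt{2147947} \approx 1812.3$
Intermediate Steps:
$u{\left(A \right)} = 2700$ ($u{\left(A \right)} = \left(-3\right) \left(-900\right) = 2700$)
$w = 32732$ ($w = - 167 \left(3 \left(-6\right) - 178\right) = - 167 \left(-18 - 178\right) = \left(-167\right) \left(-196\right) = 32732$)
$\left(- \frac{1136748}{w} + \frac{q}{u{\left(-313 \right)}}\right) + \sqrt{1737284 + 410663} = \left(- \frac{1136748}{32732} + \frac{1029801}{2700}\right) + \sqrt{1737284 + 410663} = \left(\left(-1136748\right) \frac{1}{32732} + 1029801 \cdot \frac{1}{2700}\right) + \sqrt{2147947} = \left(- \frac{284187}{8183} + \frac{343267}{900}\right) + \sqrt{2147947} = \frac{2553185561}{7364700} + \sqrt{2147947}$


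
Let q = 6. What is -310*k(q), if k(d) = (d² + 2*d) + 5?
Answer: -16430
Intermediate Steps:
k(d) = 5 + d² + 2*d
-310*k(q) = -310*(5 + 6² + 2*6) = -310*(5 + 36 + 12) = -310*53 = -16430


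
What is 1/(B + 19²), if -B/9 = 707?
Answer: -1/6002 ≈ -0.00016661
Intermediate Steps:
B = -6363 (B = -9*707 = -6363)
1/(B + 19²) = 1/(-6363 + 19²) = 1/(-6363 + 361) = 1/(-6002) = -1/6002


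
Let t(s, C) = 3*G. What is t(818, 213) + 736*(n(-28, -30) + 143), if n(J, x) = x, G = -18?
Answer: 83114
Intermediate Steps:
t(s, C) = -54 (t(s, C) = 3*(-18) = -54)
t(818, 213) + 736*(n(-28, -30) + 143) = -54 + 736*(-30 + 143) = -54 + 736*113 = -54 + 83168 = 83114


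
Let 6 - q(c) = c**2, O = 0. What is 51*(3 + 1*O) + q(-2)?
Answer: 155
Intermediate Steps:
q(c) = 6 - c**2
51*(3 + 1*O) + q(-2) = 51*(3 + 1*0) + (6 - 1*(-2)**2) = 51*(3 + 0) + (6 - 1*4) = 51*3 + (6 - 4) = 153 + 2 = 155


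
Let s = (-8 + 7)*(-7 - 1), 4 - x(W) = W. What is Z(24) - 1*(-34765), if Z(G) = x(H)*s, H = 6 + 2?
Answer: 34733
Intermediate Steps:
H = 8
x(W) = 4 - W
s = 8 (s = -1*(-8) = 8)
Z(G) = -32 (Z(G) = (4 - 1*8)*8 = (4 - 8)*8 = -4*8 = -32)
Z(24) - 1*(-34765) = -32 - 1*(-34765) = -32 + 34765 = 34733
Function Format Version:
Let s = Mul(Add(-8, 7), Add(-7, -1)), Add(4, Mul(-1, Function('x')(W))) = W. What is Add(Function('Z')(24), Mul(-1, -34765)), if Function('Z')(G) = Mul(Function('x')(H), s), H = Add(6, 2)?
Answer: 34733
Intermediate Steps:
H = 8
Function('x')(W) = Add(4, Mul(-1, W))
s = 8 (s = Mul(-1, -8) = 8)
Function('Z')(G) = -32 (Function('Z')(G) = Mul(Add(4, Mul(-1, 8)), 8) = Mul(Add(4, -8), 8) = Mul(-4, 8) = -32)
Add(Function('Z')(24), Mul(-1, -34765)) = Add(-32, Mul(-1, -34765)) = Add(-32, 34765) = 34733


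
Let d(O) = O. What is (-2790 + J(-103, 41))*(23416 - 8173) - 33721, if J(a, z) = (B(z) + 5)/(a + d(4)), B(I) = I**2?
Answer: -471034123/11 ≈ -4.2821e+7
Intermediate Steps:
J(a, z) = (5 + z**2)/(4 + a) (J(a, z) = (z**2 + 5)/(a + 4) = (5 + z**2)/(4 + a))
(-2790 + J(-103, 41))*(23416 - 8173) - 33721 = (-2790 + (5 + 41**2)/(4 - 103))*(23416 - 8173) - 33721 = (-2790 + (5 + 1681)/(-99))*15243 - 33721 = (-2790 - 1/99*1686)*15243 - 33721 = (-2790 - 562/33)*15243 - 33721 = -92632/33*15243 - 33721 = -470663192/11 - 33721 = -471034123/11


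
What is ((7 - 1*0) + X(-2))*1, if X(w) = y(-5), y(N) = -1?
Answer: 6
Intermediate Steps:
X(w) = -1
((7 - 1*0) + X(-2))*1 = ((7 - 1*0) - 1)*1 = ((7 + 0) - 1)*1 = (7 - 1)*1 = 6*1 = 6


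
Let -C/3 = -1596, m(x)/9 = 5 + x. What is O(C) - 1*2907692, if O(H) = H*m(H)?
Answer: 203632264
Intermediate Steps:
m(x) = 45 + 9*x (m(x) = 9*(5 + x) = 45 + 9*x)
C = 4788 (C = -3*(-1596) = 4788)
O(H) = H*(45 + 9*H)
O(C) - 1*2907692 = 9*4788*(5 + 4788) - 1*2907692 = 9*4788*4793 - 2907692 = 206539956 - 2907692 = 203632264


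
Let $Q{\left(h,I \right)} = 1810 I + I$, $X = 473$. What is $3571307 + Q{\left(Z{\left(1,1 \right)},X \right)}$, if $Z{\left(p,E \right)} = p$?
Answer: $4427910$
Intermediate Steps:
$Q{\left(h,I \right)} = 1811 I$
$3571307 + Q{\left(Z{\left(1,1 \right)},X \right)} = 3571307 + 1811 \cdot 473 = 3571307 + 856603 = 4427910$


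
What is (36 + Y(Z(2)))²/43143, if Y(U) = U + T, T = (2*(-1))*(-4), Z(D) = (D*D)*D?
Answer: 2704/43143 ≈ 0.062675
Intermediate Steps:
Z(D) = D³ (Z(D) = D²*D = D³)
T = 8 (T = -2*(-4) = 8)
Y(U) = 8 + U (Y(U) = U + 8 = 8 + U)
(36 + Y(Z(2)))²/43143 = (36 + (8 + 2³))²/43143 = (36 + (8 + 8))²*(1/43143) = (36 + 16)²*(1/43143) = 52²*(1/43143) = 2704*(1/43143) = 2704/43143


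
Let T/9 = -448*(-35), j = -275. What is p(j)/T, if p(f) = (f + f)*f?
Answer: 15125/14112 ≈ 1.0718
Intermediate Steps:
p(f) = 2*f² (p(f) = (2*f)*f = 2*f²)
T = 141120 (T = 9*(-448*(-35)) = 9*15680 = 141120)
p(j)/T = (2*(-275)²)/141120 = (2*75625)*(1/141120) = 151250*(1/141120) = 15125/14112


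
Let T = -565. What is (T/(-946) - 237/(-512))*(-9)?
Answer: -2310669/242176 ≈ -9.5413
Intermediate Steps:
(T/(-946) - 237/(-512))*(-9) = (-565/(-946) - 237/(-512))*(-9) = (-565*(-1/946) - 237*(-1/512))*(-9) = (565/946 + 237/512)*(-9) = (256741/242176)*(-9) = -2310669/242176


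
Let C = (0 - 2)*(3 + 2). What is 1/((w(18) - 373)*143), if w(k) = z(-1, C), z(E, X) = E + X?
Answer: -1/54912 ≈ -1.8211e-5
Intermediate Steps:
C = -10 (C = -2*5 = -10)
w(k) = -11 (w(k) = -1 - 10 = -11)
1/((w(18) - 373)*143) = 1/((-11 - 373)*143) = 1/(-384*143) = 1/(-54912) = -1/54912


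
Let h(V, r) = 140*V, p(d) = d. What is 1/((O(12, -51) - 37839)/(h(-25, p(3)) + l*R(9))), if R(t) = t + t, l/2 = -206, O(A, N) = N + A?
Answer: 5458/18939 ≈ 0.28819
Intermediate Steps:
O(A, N) = A + N
l = -412 (l = 2*(-206) = -412)
R(t) = 2*t
1/((O(12, -51) - 37839)/(h(-25, p(3)) + l*R(9))) = 1/(((12 - 51) - 37839)/(140*(-25) - 824*9)) = 1/((-39 - 37839)/(-3500 - 412*18)) = 1/(-37878/(-3500 - 7416)) = 1/(-37878/(-10916)) = 1/(-37878*(-1/10916)) = 1/(18939/5458) = 5458/18939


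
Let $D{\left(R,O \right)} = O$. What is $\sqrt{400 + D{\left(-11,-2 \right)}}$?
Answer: $\sqrt{398} \approx 19.95$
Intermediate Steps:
$\sqrt{400 + D{\left(-11,-2 \right)}} = \sqrt{400 - 2} = \sqrt{398}$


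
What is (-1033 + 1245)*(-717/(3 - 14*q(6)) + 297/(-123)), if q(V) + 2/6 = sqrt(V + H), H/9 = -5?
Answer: -1885012416/2842325 - 19152504*I*sqrt(39)/69325 ≈ -663.19 - 1725.3*I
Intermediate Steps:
H = -45 (H = 9*(-5) = -45)
q(V) = -1/3 + sqrt(-45 + V) (q(V) = -1/3 + sqrt(V - 45) = -1/3 + sqrt(-45 + V))
(-1033 + 1245)*(-717/(3 - 14*q(6)) + 297/(-123)) = (-1033 + 1245)*(-717/(3 - 14*(-1/3 + sqrt(-45 + 6))) + 297/(-123)) = 212*(-717/(3 - 14*(-1/3 + sqrt(-39))) + 297*(-1/123)) = 212*(-717/(3 - 14*(-1/3 + I*sqrt(39))) - 99/41) = 212*(-717/(3 + (14/3 - 14*I*sqrt(39))) - 99/41) = 212*(-717/(23/3 - 14*I*sqrt(39)) - 99/41) = 212*(-99/41 - 717/(23/3 - 14*I*sqrt(39))) = -20988/41 - 152004/(23/3 - 14*I*sqrt(39))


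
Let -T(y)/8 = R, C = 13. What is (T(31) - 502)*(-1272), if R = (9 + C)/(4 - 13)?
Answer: 1841008/3 ≈ 6.1367e+5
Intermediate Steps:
R = -22/9 (R = (9 + 13)/(4 - 13) = 22/(-9) = 22*(-⅑) = -22/9 ≈ -2.4444)
T(y) = 176/9 (T(y) = -8*(-22/9) = 176/9)
(T(31) - 502)*(-1272) = (176/9 - 502)*(-1272) = -4342/9*(-1272) = 1841008/3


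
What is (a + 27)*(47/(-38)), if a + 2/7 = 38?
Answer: -21291/266 ≈ -80.041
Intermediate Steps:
a = 264/7 (a = -2/7 + 38 = 264/7 ≈ 37.714)
(a + 27)*(47/(-38)) = (264/7 + 27)*(47/(-38)) = 453*(47*(-1/38))/7 = (453/7)*(-47/38) = -21291/266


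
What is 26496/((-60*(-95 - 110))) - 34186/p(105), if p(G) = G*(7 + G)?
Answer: -907457/1205400 ≈ -0.75283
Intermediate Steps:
26496/((-60*(-95 - 110))) - 34186/p(105) = 26496/((-60*(-95 - 110))) - 34186*1/(105*(7 + 105)) = 26496/((-60*(-205))) - 34186/(105*112) = 26496/12300 - 34186/11760 = 26496*(1/12300) - 34186*1/11760 = 2208/1025 - 17093/5880 = -907457/1205400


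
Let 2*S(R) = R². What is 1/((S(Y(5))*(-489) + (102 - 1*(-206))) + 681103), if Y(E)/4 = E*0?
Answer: 1/681411 ≈ 1.4675e-6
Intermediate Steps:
Y(E) = 0 (Y(E) = 4*(E*0) = 4*0 = 0)
S(R) = R²/2
1/((S(Y(5))*(-489) + (102 - 1*(-206))) + 681103) = 1/((((½)*0²)*(-489) + (102 - 1*(-206))) + 681103) = 1/((((½)*0)*(-489) + (102 + 206)) + 681103) = 1/((0*(-489) + 308) + 681103) = 1/((0 + 308) + 681103) = 1/(308 + 681103) = 1/681411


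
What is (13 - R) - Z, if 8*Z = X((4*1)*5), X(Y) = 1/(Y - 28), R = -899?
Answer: 58369/64 ≈ 912.02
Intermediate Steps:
X(Y) = 1/(-28 + Y)
Z = -1/64 (Z = 1/(8*(-28 + (4*1)*5)) = 1/(8*(-28 + 4*5)) = 1/(8*(-28 + 20)) = (⅛)/(-8) = (⅛)*(-⅛) = -1/64 ≈ -0.015625)
(13 - R) - Z = (13 - 1*(-899)) - 1*(-1/64) = (13 + 899) + 1/64 = 912 + 1/64 = 58369/64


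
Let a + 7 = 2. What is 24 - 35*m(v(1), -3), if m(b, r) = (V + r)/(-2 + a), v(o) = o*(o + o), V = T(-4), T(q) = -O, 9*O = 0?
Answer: 9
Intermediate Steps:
O = 0 (O = (⅑)*0 = 0)
a = -5 (a = -7 + 2 = -5)
T(q) = 0 (T(q) = -1*0 = 0)
V = 0
v(o) = 2*o² (v(o) = o*(2*o) = 2*o²)
m(b, r) = -r/7 (m(b, r) = (0 + r)/(-2 - 5) = r/(-7) = r*(-⅐) = -r/7)
24 - 35*m(v(1), -3) = 24 - (-5)*(-3) = 24 - 35*3/7 = 24 - 15 = 9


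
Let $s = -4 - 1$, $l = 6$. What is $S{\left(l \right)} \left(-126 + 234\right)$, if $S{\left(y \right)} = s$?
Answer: $-540$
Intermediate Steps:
$s = -5$ ($s = -4 - 1 = -5$)
$S{\left(y \right)} = -5$
$S{\left(l \right)} \left(-126 + 234\right) = - 5 \left(-126 + 234\right) = \left(-5\right) 108 = -540$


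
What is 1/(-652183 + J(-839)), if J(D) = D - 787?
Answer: -1/653809 ≈ -1.5295e-6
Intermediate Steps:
J(D) = -787 + D
1/(-652183 + J(-839)) = 1/(-652183 + (-787 - 839)) = 1/(-652183 - 1626) = 1/(-653809) = -1/653809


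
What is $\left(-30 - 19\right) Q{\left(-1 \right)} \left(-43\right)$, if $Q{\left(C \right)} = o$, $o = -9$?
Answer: $-18963$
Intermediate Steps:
$Q{\left(C \right)} = -9$
$\left(-30 - 19\right) Q{\left(-1 \right)} \left(-43\right) = \left(-30 - 19\right) \left(-9\right) \left(-43\right) = \left(-49\right) \left(-9\right) \left(-43\right) = 441 \left(-43\right) = -18963$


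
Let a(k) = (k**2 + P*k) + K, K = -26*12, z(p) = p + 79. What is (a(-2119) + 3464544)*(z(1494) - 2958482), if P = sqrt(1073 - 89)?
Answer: -23520416251237 + 12531380342*sqrt(246) ≈ -2.3324e+13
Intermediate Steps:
z(p) = 79 + p
K = -312
P = 2*sqrt(246) (P = sqrt(984) = 2*sqrt(246) ≈ 31.369)
a(k) = -312 + k**2 + 2*k*sqrt(246) (a(k) = (k**2 + (2*sqrt(246))*k) - 312 = (k**2 + 2*k*sqrt(246)) - 312 = -312 + k**2 + 2*k*sqrt(246))
(a(-2119) + 3464544)*(z(1494) - 2958482) = ((-312 + (-2119)**2 + 2*(-2119)*sqrt(246)) + 3464544)*((79 + 1494) - 2958482) = ((-312 + 4490161 - 4238*sqrt(246)) + 3464544)*(1573 - 2958482) = ((4489849 - 4238*sqrt(246)) + 3464544)*(-2956909) = (7954393 - 4238*sqrt(246))*(-2956909) = -23520416251237 + 12531380342*sqrt(246)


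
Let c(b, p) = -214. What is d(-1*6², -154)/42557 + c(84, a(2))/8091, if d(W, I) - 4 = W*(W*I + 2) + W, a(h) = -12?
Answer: -1624782806/344328687 ≈ -4.7187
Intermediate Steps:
d(W, I) = 4 + W + W*(2 + I*W) (d(W, I) = 4 + (W*(W*I + 2) + W) = 4 + (W*(I*W + 2) + W) = 4 + (W*(2 + I*W) + W) = 4 + (W + W*(2 + I*W)) = 4 + W + W*(2 + I*W))
d(-1*6², -154)/42557 + c(84, a(2))/8091 = (4 + 3*(-1*6²) - 154*(-1*6²)²)/42557 - 214/8091 = (4 + 3*(-1*36) - 154*(-1*36)²)*(1/42557) - 214*1/8091 = (4 + 3*(-36) - 154*(-36)²)*(1/42557) - 214/8091 = (4 - 108 - 154*1296)*(1/42557) - 214/8091 = (4 - 108 - 199584)*(1/42557) - 214/8091 = -199688*1/42557 - 214/8091 = -199688/42557 - 214/8091 = -1624782806/344328687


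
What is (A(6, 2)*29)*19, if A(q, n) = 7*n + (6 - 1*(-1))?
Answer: 11571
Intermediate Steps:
A(q, n) = 7 + 7*n (A(q, n) = 7*n + (6 + 1) = 7*n + 7 = 7 + 7*n)
(A(6, 2)*29)*19 = ((7 + 7*2)*29)*19 = ((7 + 14)*29)*19 = (21*29)*19 = 609*19 = 11571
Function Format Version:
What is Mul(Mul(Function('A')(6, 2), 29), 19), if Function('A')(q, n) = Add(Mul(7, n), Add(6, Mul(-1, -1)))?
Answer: 11571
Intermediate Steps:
Function('A')(q, n) = Add(7, Mul(7, n)) (Function('A')(q, n) = Add(Mul(7, n), Add(6, 1)) = Add(Mul(7, n), 7) = Add(7, Mul(7, n)))
Mul(Mul(Function('A')(6, 2), 29), 19) = Mul(Mul(Add(7, Mul(7, 2)), 29), 19) = Mul(Mul(Add(7, 14), 29), 19) = Mul(Mul(21, 29), 19) = Mul(609, 19) = 11571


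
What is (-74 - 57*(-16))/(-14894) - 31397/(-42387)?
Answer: 216053306/315655989 ≈ 0.68446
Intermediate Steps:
(-74 - 57*(-16))/(-14894) - 31397/(-42387) = (-74 + 912)*(-1/14894) - 31397*(-1/42387) = 838*(-1/14894) + 31397/42387 = -419/7447 + 31397/42387 = 216053306/315655989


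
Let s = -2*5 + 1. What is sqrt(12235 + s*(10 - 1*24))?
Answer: sqrt(12361) ≈ 111.18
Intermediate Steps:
s = -9 (s = -10 + 1 = -9)
sqrt(12235 + s*(10 - 1*24)) = sqrt(12235 - 9*(10 - 1*24)) = sqrt(12235 - 9*(10 - 24)) = sqrt(12235 - 9*(-14)) = sqrt(12235 + 126) = sqrt(12361)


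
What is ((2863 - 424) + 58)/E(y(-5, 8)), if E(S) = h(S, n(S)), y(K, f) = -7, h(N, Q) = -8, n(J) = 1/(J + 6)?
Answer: -2497/8 ≈ -312.13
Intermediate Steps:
n(J) = 1/(6 + J)
E(S) = -8
((2863 - 424) + 58)/E(y(-5, 8)) = ((2863 - 424) + 58)/(-8) = (2439 + 58)*(-⅛) = 2497*(-⅛) = -2497/8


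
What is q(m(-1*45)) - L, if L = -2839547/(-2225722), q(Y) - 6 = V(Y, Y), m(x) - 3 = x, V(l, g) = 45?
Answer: 110672275/2225722 ≈ 49.724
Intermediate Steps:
m(x) = 3 + x
q(Y) = 51 (q(Y) = 6 + 45 = 51)
L = 2839547/2225722 (L = -2839547*(-1/2225722) = 2839547/2225722 ≈ 1.2758)
q(m(-1*45)) - L = 51 - 1*2839547/2225722 = 51 - 2839547/2225722 = 110672275/2225722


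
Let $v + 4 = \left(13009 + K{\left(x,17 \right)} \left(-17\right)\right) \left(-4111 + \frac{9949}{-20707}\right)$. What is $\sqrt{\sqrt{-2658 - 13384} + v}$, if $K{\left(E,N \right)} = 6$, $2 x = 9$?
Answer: $\frac{\sqrt{-22754009808979470 + 428779849 i \sqrt{16042}}}{20707} \approx 0.0086934 + 7284.7 i$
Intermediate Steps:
$x = \frac{9}{2}$ ($x = \frac{1}{2} \cdot 9 = \frac{9}{2} \approx 4.5$)
$v = - \frac{1098855933210}{20707}$ ($v = -4 + \left(13009 + 6 \left(-17\right)\right) \left(-4111 + \frac{9949}{-20707}\right) = -4 + \left(13009 - 102\right) \left(-4111 + 9949 \left(- \frac{1}{20707}\right)\right) = -4 + 12907 \left(-4111 - \frac{9949}{20707}\right) = -4 + 12907 \left(- \frac{85136426}{20707}\right) = -4 - \frac{1098855850382}{20707} = - \frac{1098855933210}{20707} \approx -5.3067 \cdot 10^{7}$)
$\sqrt{\sqrt{-2658 - 13384} + v} = \sqrt{\sqrt{-2658 - 13384} - \frac{1098855933210}{20707}} = \sqrt{\sqrt{-16042} - \frac{1098855933210}{20707}} = \sqrt{i \sqrt{16042} - \frac{1098855933210}{20707}} = \sqrt{- \frac{1098855933210}{20707} + i \sqrt{16042}}$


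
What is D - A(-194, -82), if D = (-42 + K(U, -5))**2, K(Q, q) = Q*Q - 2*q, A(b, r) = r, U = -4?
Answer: 338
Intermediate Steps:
K(Q, q) = Q**2 - 2*q
D = 256 (D = (-42 + ((-4)**2 - 2*(-5)))**2 = (-42 + (16 + 10))**2 = (-42 + 26)**2 = (-16)**2 = 256)
D - A(-194, -82) = 256 - 1*(-82) = 256 + 82 = 338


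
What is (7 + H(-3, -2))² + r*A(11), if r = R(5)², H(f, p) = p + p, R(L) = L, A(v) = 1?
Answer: 34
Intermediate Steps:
H(f, p) = 2*p
r = 25 (r = 5² = 25)
(7 + H(-3, -2))² + r*A(11) = (7 + 2*(-2))² + 25*1 = (7 - 4)² + 25 = 3² + 25 = 9 + 25 = 34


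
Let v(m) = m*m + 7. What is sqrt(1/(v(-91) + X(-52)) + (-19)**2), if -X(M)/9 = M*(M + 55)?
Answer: 3*sqrt(941958211)/4846 ≈ 19.000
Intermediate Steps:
X(M) = -9*M*(55 + M) (X(M) = -9*M*(M + 55) = -9*M*(55 + M))
v(m) = 7 + m**2 (v(m) = m**2 + 7 = 7 + m**2)
sqrt(1/(v(-91) + X(-52)) + (-19)**2) = sqrt(1/((7 + (-91)**2) - 9*(-52)*(55 - 52)) + (-19)**2) = sqrt(1/((7 + 8281) - 9*(-52)*3) + 361) = sqrt(1/(8288 + 1404) + 361) = sqrt(1/9692 + 361) = sqrt(3498813/9692) = 3*sqrt(941958211)/4846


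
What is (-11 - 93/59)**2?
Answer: 550564/3481 ≈ 158.16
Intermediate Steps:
(-11 - 93/59)**2 = (-742/59)**2 = 550564/3481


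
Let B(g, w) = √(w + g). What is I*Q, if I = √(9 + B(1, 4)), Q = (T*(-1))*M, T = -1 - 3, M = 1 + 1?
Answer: 8*√(9 + √5) ≈ 26.816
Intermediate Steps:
B(g, w) = √(g + w)
M = 2
T = -4
Q = 8 (Q = -4*(-1)*2 = 4*2 = 8)
I = √(9 + √5) (I = √(9 + √(1 + 4)) = √(9 + √5) ≈ 3.3520)
I*Q = √(9 + √5)*8 = 8*√(9 + √5)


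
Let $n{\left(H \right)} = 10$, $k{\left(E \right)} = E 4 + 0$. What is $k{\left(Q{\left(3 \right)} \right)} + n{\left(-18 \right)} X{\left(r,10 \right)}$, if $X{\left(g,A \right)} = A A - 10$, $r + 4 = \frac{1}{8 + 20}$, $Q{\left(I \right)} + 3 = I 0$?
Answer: $888$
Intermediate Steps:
$Q{\left(I \right)} = -3$ ($Q{\left(I \right)} = -3 + I 0 = -3 + 0 = -3$)
$k{\left(E \right)} = 4 E$ ($k{\left(E \right)} = 4 E + 0 = 4 E$)
$r = - \frac{111}{28}$ ($r = -4 + \frac{1}{8 + 20} = -4 + \frac{1}{28} = - \frac{111}{28} \approx -3.9643$)
$X{\left(g,A \right)} = -10 + A^{2}$ ($X{\left(g,A \right)} = A^{2} - 10 = -10 + A^{2}$)
$k{\left(Q{\left(3 \right)} \right)} + n{\left(-18 \right)} X{\left(r,10 \right)} = 4 \left(-3\right) + 10 \left(-10 + 10^{2}\right) = -12 + 10 \left(-10 + 100\right) = -12 + 10 \cdot 90 = -12 + 900 = 888$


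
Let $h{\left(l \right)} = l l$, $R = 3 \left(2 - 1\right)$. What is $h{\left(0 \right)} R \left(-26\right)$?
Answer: $0$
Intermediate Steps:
$R = 3$ ($R = 3 \cdot 1 = 3$)
$h{\left(l \right)} = l^{2}$
$h{\left(0 \right)} R \left(-26\right) = 0^{2} \cdot 3 \left(-26\right) = 0 \cdot 3 \left(-26\right) = 0 \left(-26\right) = 0$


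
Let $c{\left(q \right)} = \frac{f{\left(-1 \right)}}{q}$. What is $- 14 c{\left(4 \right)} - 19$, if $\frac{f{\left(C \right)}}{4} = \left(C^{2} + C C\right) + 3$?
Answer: $-89$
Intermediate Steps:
$f{\left(C \right)} = 12 + 8 C^{2}$ ($f{\left(C \right)} = 4 \left(\left(C^{2} + C C\right) + 3\right) = 4 \left(\left(C^{2} + C^{2}\right) + 3\right) = 4 \left(2 C^{2} + 3\right) = 4 \left(3 + 2 C^{2}\right) = 12 + 8 C^{2}$)
$c{\left(q \right)} = \frac{20}{q}$ ($c{\left(q \right)} = \frac{12 + 8 \left(-1\right)^{2}}{q} = \frac{12 + 8 \cdot 1}{q} = \frac{12 + 8}{q} = \frac{20}{q}$)
$- 14 c{\left(4 \right)} - 19 = - 14 \cdot \frac{20}{4} - 19 = - 14 \cdot 20 \cdot \frac{1}{4} - 19 = \left(-14\right) 5 - 19 = -70 - 19 = -89$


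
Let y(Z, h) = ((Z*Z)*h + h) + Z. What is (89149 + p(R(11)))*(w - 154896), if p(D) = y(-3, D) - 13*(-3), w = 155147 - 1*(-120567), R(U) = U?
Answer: 10788443310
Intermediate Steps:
w = 275714 (w = 155147 + 120567 = 275714)
y(Z, h) = Z + h + h*Z**2 (y(Z, h) = (Z**2*h + h) + Z = (h*Z**2 + h) + Z = (h + h*Z**2) + Z = Z + h + h*Z**2)
p(D) = 36 + 10*D (p(D) = (-3 + D + D*(-3)**2) - 13*(-3) = (-3 + D + D*9) + 39 = (-3 + D + 9*D) + 39 = (-3 + 10*D) + 39 = 36 + 10*D)
(89149 + p(R(11)))*(w - 154896) = (89149 + (36 + 10*11))*(275714 - 154896) = (89149 + (36 + 110))*120818 = (89149 + 146)*120818 = 89295*120818 = 10788443310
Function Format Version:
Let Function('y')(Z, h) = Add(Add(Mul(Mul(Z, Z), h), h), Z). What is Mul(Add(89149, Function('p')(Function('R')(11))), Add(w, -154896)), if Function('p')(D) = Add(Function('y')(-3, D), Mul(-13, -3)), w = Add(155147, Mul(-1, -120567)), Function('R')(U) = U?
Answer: 10788443310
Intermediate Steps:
w = 275714 (w = Add(155147, 120567) = 275714)
Function('y')(Z, h) = Add(Z, h, Mul(h, Pow(Z, 2))) (Function('y')(Z, h) = Add(Add(Mul(Pow(Z, 2), h), h), Z) = Add(Add(Mul(h, Pow(Z, 2)), h), Z) = Add(Add(h, Mul(h, Pow(Z, 2))), Z) = Add(Z, h, Mul(h, Pow(Z, 2))))
Function('p')(D) = Add(36, Mul(10, D)) (Function('p')(D) = Add(Add(-3, D, Mul(D, Pow(-3, 2))), Mul(-13, -3)) = Add(Add(-3, D, Mul(D, 9)), 39) = Add(Add(-3, D, Mul(9, D)), 39) = Add(Add(-3, Mul(10, D)), 39) = Add(36, Mul(10, D)))
Mul(Add(89149, Function('p')(Function('R')(11))), Add(w, -154896)) = Mul(Add(89149, Add(36, Mul(10, 11))), Add(275714, -154896)) = Mul(Add(89149, Add(36, 110)), 120818) = Mul(Add(89149, 146), 120818) = Mul(89295, 120818) = 10788443310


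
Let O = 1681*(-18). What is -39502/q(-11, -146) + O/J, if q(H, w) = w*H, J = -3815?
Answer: -51052891/3063445 ≈ -16.665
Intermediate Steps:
q(H, w) = H*w
O = -30258
-39502/q(-11, -146) + O/J = -39502/((-11*(-146))) - 30258/(-3815) = -39502/1606 - 30258*(-1/3815) = -39502*1/1606 + 30258/3815 = -19751/803 + 30258/3815 = -51052891/3063445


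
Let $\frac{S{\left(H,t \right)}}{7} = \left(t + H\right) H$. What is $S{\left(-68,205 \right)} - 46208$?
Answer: $-111420$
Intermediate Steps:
$S{\left(H,t \right)} = 7 H \left(H + t\right)$ ($S{\left(H,t \right)} = 7 \left(t + H\right) H = 7 \left(H + t\right) H = 7 H \left(H + t\right)$)
$S{\left(-68,205 \right)} - 46208 = 7 \left(-68\right) \left(-68 + 205\right) - 46208 = 7 \left(-68\right) 137 - 46208 = -65212 - 46208 = -111420$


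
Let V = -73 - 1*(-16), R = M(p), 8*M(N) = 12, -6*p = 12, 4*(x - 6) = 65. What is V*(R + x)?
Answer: -5415/4 ≈ -1353.8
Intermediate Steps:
x = 89/4 (x = 6 + (¼)*65 = 6 + 65/4 = 89/4 ≈ 22.250)
p = -2 (p = -⅙*12 = -2)
M(N) = 3/2 (M(N) = (⅛)*12 = 3/2)
R = 3/2 ≈ 1.5000
V = -57 (V = -73 + 16 = -57)
V*(R + x) = -57*(3/2 + 89/4) = -57*95/4 = -5415/4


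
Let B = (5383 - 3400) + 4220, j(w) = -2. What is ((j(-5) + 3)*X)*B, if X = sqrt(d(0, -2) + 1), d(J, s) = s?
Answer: 6203*I ≈ 6203.0*I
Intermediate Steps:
B = 6203 (B = 1983 + 4220 = 6203)
X = I (X = sqrt(-2 + 1) = sqrt(-1) = I ≈ 1.0*I)
((j(-5) + 3)*X)*B = ((-2 + 3)*I)*6203 = (1*I)*6203 = I*6203 = 6203*I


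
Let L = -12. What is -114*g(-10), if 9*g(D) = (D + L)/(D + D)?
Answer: -209/15 ≈ -13.933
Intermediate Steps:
g(D) = (-12 + D)/(18*D) (g(D) = ((D - 12)/(D + D))/9 = ((-12 + D)/((2*D)))/9 = ((-12 + D)*(1/(2*D)))/9 = ((-12 + D)/(2*D))/9 = (-12 + D)/(18*D))
-114*g(-10) = -19*(-12 - 10)/(3*(-10)) = -19*(-1)*(-22)/(3*10) = -114*11/90 = -209/15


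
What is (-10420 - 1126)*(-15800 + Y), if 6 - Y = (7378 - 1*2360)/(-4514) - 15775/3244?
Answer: 667331740684713/3660854 ≈ 1.8229e+8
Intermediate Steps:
Y = 87673619/7321708 (Y = 6 - ((7378 - 1*2360)/(-4514) - 15775/3244) = 6 - ((7378 - 2360)*(-1/4514) - 15775*1/3244) = 6 - (5018*(-1/4514) - 15775/3244) = 6 - (-2509/2257 - 15775/3244) = 6 - 1*(-43743371/7321708) = 6 + 43743371/7321708 = 87673619/7321708 ≈ 11.974)
(-10420 - 1126)*(-15800 + Y) = (-10420 - 1126)*(-15800 + 87673619/7321708) = -11546*(-115595312781/7321708) = 667331740684713/3660854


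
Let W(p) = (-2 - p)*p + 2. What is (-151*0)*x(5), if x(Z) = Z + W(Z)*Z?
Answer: 0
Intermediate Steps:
W(p) = 2 + p*(-2 - p) (W(p) = p*(-2 - p) + 2 = 2 + p*(-2 - p))
x(Z) = Z + Z*(2 - Z**2 - 2*Z) (x(Z) = Z + (2 - Z**2 - 2*Z)*Z = Z + Z*(2 - Z**2 - 2*Z))
(-151*0)*x(5) = (-151*0)*(5*(3 - 1*5**2 - 2*5)) = 0*(5*(3 - 1*25 - 10)) = 0*(5*(3 - 25 - 10)) = 0*(5*(-32)) = 0*(-160) = 0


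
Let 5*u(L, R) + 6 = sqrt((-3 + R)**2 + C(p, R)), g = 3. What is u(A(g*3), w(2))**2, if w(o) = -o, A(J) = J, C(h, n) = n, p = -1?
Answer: (6 - sqrt(23))**2/25 ≈ 0.058001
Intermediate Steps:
u(L, R) = -6/5 + sqrt(R + (-3 + R)**2)/5 (u(L, R) = -6/5 + sqrt((-3 + R)**2 + R)/5 = -6/5 + sqrt(R + (-3 + R)**2)/5)
u(A(g*3), w(2))**2 = (-6/5 + sqrt(-1*2 + (-3 - 1*2)**2)/5)**2 = (-6/5 + sqrt(-2 + (-3 - 2)**2)/5)**2 = (-6/5 + sqrt(-2 + (-5)**2)/5)**2 = (-6/5 + sqrt(-2 + 25)/5)**2 = (-6/5 + sqrt(23)/5)**2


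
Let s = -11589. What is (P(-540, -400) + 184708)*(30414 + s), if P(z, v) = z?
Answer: 3466962600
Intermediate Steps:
(P(-540, -400) + 184708)*(30414 + s) = (-540 + 184708)*(30414 - 11589) = 184168*18825 = 3466962600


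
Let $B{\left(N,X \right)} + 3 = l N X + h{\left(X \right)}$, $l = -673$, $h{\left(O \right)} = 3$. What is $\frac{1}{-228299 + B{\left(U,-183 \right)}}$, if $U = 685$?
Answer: $\frac{1}{84135616} \approx 1.1886 \cdot 10^{-8}$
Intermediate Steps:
$B{\left(N,X \right)} = - 673 N X$ ($B{\left(N,X \right)} = -3 + \left(- 673 N X + 3\right) = -3 - \left(-3 + 673 N X\right) = - 673 N X$)
$\frac{1}{-228299 + B{\left(U,-183 \right)}} = \frac{1}{-228299 - 461005 \left(-183\right)} = \frac{1}{-228299 + 84363915} = \frac{1}{84135616}$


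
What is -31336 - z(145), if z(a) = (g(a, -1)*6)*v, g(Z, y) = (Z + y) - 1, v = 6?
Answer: -36484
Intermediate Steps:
g(Z, y) = -1 + Z + y
z(a) = -72 + 36*a (z(a) = ((-1 + a - 1)*6)*6 = ((-2 + a)*6)*6 = (-12 + 6*a)*6 = -72 + 36*a)
-31336 - z(145) = -31336 - (-72 + 36*145) = -31336 - (-72 + 5220) = -31336 - 1*5148 = -31336 - 5148 = -36484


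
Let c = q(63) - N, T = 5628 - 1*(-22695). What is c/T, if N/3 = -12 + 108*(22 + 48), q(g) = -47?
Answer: -22691/28323 ≈ -0.80115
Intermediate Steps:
T = 28323 (T = 5628 + 22695 = 28323)
N = 22644 (N = 3*(-12 + 108*(22 + 48)) = 3*(-12 + 108*70) = 3*(-12 + 7560) = 3*7548 = 22644)
c = -22691 (c = -47 - 1*22644 = -47 - 22644 = -22691)
c/T = -22691/28323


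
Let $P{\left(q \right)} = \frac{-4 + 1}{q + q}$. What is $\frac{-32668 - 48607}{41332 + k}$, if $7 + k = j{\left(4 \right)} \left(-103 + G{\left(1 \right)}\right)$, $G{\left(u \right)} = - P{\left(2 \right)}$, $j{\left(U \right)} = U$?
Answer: $- \frac{81275}{40916} \approx -1.9864$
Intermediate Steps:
$P{\left(q \right)} = - \frac{3}{2 q}$
$G{\left(u \right)} = \frac{3}{4}$ ($G{\left(u \right)} = - \frac{-3}{2 \cdot 2} = \left(-1\right) \left(- \frac{3}{4}\right) = \frac{3}{4}$)
$k = -416$ ($k = -7 + 4 \left(-103 + \frac{3}{4}\right) = -7 + 4 \left(- \frac{409}{4}\right) = -7 - 409 = -416$)
$\frac{-32668 - 48607}{41332 + k} = \frac{-32668 - 48607}{41332 - 416} = \frac{-32668 - 48607}{40916} = \left(-81275\right) \frac{1}{40916} = - \frac{81275}{40916}$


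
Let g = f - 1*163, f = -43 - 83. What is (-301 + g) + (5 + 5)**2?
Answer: -490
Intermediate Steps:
f = -126
g = -289 (g = -126 - 1*163 = -126 - 163 = -289)
(-301 + g) + (5 + 5)**2 = (-301 - 289) + (5 + 5)**2 = -590 + 10**2 = -590 + 100 = -490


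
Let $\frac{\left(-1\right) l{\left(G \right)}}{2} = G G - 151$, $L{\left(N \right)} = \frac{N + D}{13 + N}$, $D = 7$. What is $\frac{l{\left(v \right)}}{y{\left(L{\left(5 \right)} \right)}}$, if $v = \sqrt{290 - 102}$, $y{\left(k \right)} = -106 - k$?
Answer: $\frac{111}{160} \approx 0.69375$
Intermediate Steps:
$L{\left(N \right)} = \frac{7 + N}{13 + N}$ ($L{\left(N \right)} = \frac{N + 7}{13 + N} = \frac{7 + N}{13 + N}$)
$v = 2 \sqrt{47}$ ($v = \sqrt{188} = 2 \sqrt{47} \approx 13.711$)
$l{\left(G \right)} = 302 - 2 G^{2}$ ($l{\left(G \right)} = - 2 \left(G G - 151\right) = - 2 \left(G^{2} - 151\right) = - 2 \left(-151 + G^{2}\right) = 302 - 2 G^{2}$)
$\frac{l{\left(v \right)}}{y{\left(L{\left(5 \right)} \right)}} = \frac{302 - 2 \left(2 \sqrt{47}\right)^{2}}{-106 - \frac{7 + 5}{13 + 5}} = \frac{302 - 376}{-106 - \frac{1}{18} \cdot 12} = - \frac{74}{-106 - \frac{2}{3}} = - \frac{74}{- \frac{320}{3}} = \left(-74\right) \left(- \frac{3}{320}\right) = \frac{111}{160}$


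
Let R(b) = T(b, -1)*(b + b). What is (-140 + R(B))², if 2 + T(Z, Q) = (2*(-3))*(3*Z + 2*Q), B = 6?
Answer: 1731856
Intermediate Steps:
T(Z, Q) = -2 - 18*Z - 12*Q (T(Z, Q) = -2 + (2*(-3))*(3*Z + 2*Q) = -2 - 6*(2*Q + 3*Z) = -2 + (-18*Z - 12*Q) = -2 - 18*Z - 12*Q)
R(b) = 2*b*(10 - 18*b) (R(b) = (-2 - 18*b - 12*(-1))*(b + b) = (-2 - 18*b + 12)*(2*b) = (10 - 18*b)*(2*b) = 2*b*(10 - 18*b))
(-140 + R(B))² = (-140 + 4*6*(5 - 9*6))² = (-140 + 4*6*(5 - 54))² = (-140 + 4*6*(-49))² = (-140 - 1176)² = (-1316)² = 1731856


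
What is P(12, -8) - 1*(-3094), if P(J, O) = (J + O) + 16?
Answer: 3114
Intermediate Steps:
P(J, O) = 16 + J + O
P(12, -8) - 1*(-3094) = (16 + 12 - 8) - 1*(-3094) = 20 + 3094 = 3114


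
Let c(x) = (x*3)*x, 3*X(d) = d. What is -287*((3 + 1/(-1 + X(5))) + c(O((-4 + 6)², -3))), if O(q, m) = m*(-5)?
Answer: -390033/2 ≈ -1.9502e+5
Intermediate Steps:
X(d) = d/3
O(q, m) = -5*m
c(x) = 3*x² (c(x) = (3*x)*x = 3*x²)
-287*((3 + 1/(-1 + X(5))) + c(O((-4 + 6)², -3))) = -287*((3 + 1/(-1 + (⅓)*5)) + 3*(-5*(-3))²) = -287*((3 + 1/(-1 + 5/3)) + 3*15²) = -287*((3 + 1/(⅔)) + 3*225) = -287*((3 + 3/2) + 675) = -287*(9/2 + 675) = -287*1359/2 = -390033/2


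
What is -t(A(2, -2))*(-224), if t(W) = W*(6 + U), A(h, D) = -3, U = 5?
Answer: -7392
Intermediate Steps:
t(W) = 11*W (t(W) = W*(6 + 5) = W*11 = 11*W)
-t(A(2, -2))*(-224) = -11*(-3)*(-224) = -(-33)*(-224) = -1*7392 = -7392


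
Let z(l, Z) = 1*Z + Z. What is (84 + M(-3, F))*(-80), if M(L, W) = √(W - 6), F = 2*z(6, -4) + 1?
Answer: -6720 - 80*I*√21 ≈ -6720.0 - 366.61*I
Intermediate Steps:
z(l, Z) = 2*Z (z(l, Z) = Z + Z = 2*Z)
F = -15 (F = 2*(2*(-4)) + 1 = 2*(-8) + 1 = -16 + 1 = -15)
M(L, W) = √(-6 + W)
(84 + M(-3, F))*(-80) = (84 + √(-6 - 15))*(-80) = (84 + √(-21))*(-80) = (84 + I*√21)*(-80) = -6720 - 80*I*√21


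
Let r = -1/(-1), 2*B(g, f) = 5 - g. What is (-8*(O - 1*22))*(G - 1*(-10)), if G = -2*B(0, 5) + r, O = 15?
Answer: 336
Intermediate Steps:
B(g, f) = 5/2 - g/2 (B(g, f) = (5 - g)/2 = 5/2 - g/2)
r = 1 (r = -1*(-1) = 1)
G = -4 (G = -2*(5/2 - ½*0) + 1 = -2*(5/2 + 0) + 1 = -2*5/2 + 1 = -5 + 1 = -4)
(-8*(O - 1*22))*(G - 1*(-10)) = (-8*(15 - 1*22))*(-4 - 1*(-10)) = (-8*(15 - 22))*(-4 + 10) = -8*(-7)*6 = 56*6 = 336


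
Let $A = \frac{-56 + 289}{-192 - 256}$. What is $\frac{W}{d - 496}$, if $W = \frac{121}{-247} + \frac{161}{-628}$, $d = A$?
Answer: $\frac{4321520}{2875346513} \approx 0.001503$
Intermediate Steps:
$A = - \frac{233}{448}$ ($A = \frac{233}{-448} = 233 \left(- \frac{1}{448}\right) = - \frac{233}{448} \approx -0.52009$)
$d = - \frac{233}{448} \approx -0.52009$
$W = - \frac{115755}{155116}$ ($W = 121 \left(- \frac{1}{247}\right) + 161 \left(- \frac{1}{628}\right) = - \frac{121}{247} - \frac{161}{628} = - \frac{115755}{155116} \approx -0.74625$)
$\frac{W}{d - 496} = \frac{1}{- \frac{233}{448} - 496} \left(- \frac{115755}{155116}\right) = \frac{1}{- \frac{222441}{448}} \left(- \frac{115755}{155116}\right) = \left(- \frac{448}{222441}\right) \left(- \frac{115755}{155116}\right) = \frac{4321520}{2875346513}$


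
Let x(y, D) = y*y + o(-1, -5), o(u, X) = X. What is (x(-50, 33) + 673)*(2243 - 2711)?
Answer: -1482624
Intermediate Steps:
x(y, D) = -5 + y**2 (x(y, D) = y*y - 5 = y**2 - 5 = -5 + y**2)
(x(-50, 33) + 673)*(2243 - 2711) = ((-5 + (-50)**2) + 673)*(2243 - 2711) = ((-5 + 2500) + 673)*(-468) = (2495 + 673)*(-468) = 3168*(-468) = -1482624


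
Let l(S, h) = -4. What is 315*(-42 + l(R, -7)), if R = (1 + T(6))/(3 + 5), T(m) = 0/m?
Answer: -14490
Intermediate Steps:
T(m) = 0
R = 1/8 (R = (1 + 0)/(3 + 5) = 1/8 ≈ 0.12500)
315*(-42 + l(R, -7)) = 315*(-42 - 4) = 315*(-46) = -14490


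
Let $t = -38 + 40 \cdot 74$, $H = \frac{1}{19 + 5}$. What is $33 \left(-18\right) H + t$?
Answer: $\frac{11589}{4} \approx 2897.3$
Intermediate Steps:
$H = \frac{1}{24} \approx 0.041667$
$t = 2922$ ($t = -38 + 2960 = 2922$)
$33 \left(-18\right) H + t = 33 \left(-18\right) \frac{1}{24} + 2922 = \left(-594\right) \frac{1}{24} + 2922 = - \frac{99}{4} + 2922 = \frac{11589}{4}$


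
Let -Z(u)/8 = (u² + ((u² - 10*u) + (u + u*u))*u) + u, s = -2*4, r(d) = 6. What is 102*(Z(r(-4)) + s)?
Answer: -123216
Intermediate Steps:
s = -8
Z(u) = -8*u - 8*u² - 8*u*(-9*u + 2*u²) (Z(u) = -8*((u² + ((u² - 10*u) + (u + u*u))*u) + u) = -8*((u² + ((u² - 10*u) + (u + u²))*u) + u) = -8*((u² + (-9*u + 2*u²)*u) + u) = -8*((u² + u*(-9*u + 2*u²)) + u) = -8*(u + u² + u*(-9*u + 2*u²)) = -8*u - 8*u² - 8*u*(-9*u + 2*u²))
102*(Z(r(-4)) + s) = 102*(8*6*(-1 - 2*6² + 8*6) - 8) = 102*(8*6*(-1 - 2*36 + 48) - 8) = 102*(8*6*(-1 - 72 + 48) - 8) = 102*(8*6*(-25) - 8) = 102*(-1200 - 8) = 102*(-1208) = -123216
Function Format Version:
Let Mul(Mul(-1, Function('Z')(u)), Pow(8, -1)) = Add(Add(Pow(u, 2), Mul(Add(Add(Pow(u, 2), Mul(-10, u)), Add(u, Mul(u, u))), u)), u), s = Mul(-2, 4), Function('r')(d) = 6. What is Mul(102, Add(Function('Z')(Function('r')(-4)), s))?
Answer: -123216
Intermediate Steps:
s = -8
Function('Z')(u) = Add(Mul(-8, u), Mul(-8, Pow(u, 2)), Mul(-8, u, Add(Mul(-9, u), Mul(2, Pow(u, 2))))) (Function('Z')(u) = Mul(-8, Add(Add(Pow(u, 2), Mul(Add(Add(Pow(u, 2), Mul(-10, u)), Add(u, Mul(u, u))), u)), u)) = Mul(-8, Add(Add(Pow(u, 2), Mul(Add(Add(Pow(u, 2), Mul(-10, u)), Add(u, Pow(u, 2))), u)), u)) = Mul(-8, Add(Add(Pow(u, 2), Mul(Add(Mul(-9, u), Mul(2, Pow(u, 2))), u)), u)) = Mul(-8, Add(Add(Pow(u, 2), Mul(u, Add(Mul(-9, u), Mul(2, Pow(u, 2))))), u)) = Mul(-8, Add(u, Pow(u, 2), Mul(u, Add(Mul(-9, u), Mul(2, Pow(u, 2)))))) = Add(Mul(-8, u), Mul(-8, Pow(u, 2)), Mul(-8, u, Add(Mul(-9, u), Mul(2, Pow(u, 2))))))
Mul(102, Add(Function('Z')(Function('r')(-4)), s)) = Mul(102, Add(Mul(8, 6, Add(-1, Mul(-2, Pow(6, 2)), Mul(8, 6))), -8)) = Mul(102, Add(Mul(8, 6, Add(-1, Mul(-2, 36), 48)), -8)) = Mul(102, Add(Mul(8, 6, Add(-1, -72, 48)), -8)) = Mul(102, Add(Mul(8, 6, -25), -8)) = Mul(102, Add(-1200, -8)) = Mul(102, -1208) = -123216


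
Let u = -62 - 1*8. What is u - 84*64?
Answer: -5446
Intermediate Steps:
u = -70 (u = -62 - 8 = -70)
u - 84*64 = -70 - 84*64 = -70 - 5376 = -5446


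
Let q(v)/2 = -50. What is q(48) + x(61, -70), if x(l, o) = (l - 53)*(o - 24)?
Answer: -852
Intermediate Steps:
x(l, o) = (-53 + l)*(-24 + o)
q(v) = -100 (q(v) = 2*(-50) = -100)
q(48) + x(61, -70) = -100 + (1272 - 53*(-70) - 24*61 + 61*(-70)) = -100 + (1272 + 3710 - 1464 - 4270) = -100 - 752 = -852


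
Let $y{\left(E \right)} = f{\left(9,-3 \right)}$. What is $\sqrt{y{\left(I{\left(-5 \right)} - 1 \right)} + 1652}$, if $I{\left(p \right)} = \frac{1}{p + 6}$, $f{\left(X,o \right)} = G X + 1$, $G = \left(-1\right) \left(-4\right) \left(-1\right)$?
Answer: $7 \sqrt{33} \approx 40.212$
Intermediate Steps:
$G = -4$ ($G = 4 \left(-1\right) = -4$)
$f{\left(X,o \right)} = 1 - 4 X$ ($f{\left(X,o \right)} = - 4 X + 1 = 1 - 4 X$)
$I{\left(p \right)} = \frac{1}{6 + p}$
$y{\left(E \right)} = -35$ ($y{\left(E \right)} = 1 - 36 = -35$)
$\sqrt{y{\left(I{\left(-5 \right)} - 1 \right)} + 1652} = \sqrt{-35 + 1652} = \sqrt{1617} = 7 \sqrt{33}$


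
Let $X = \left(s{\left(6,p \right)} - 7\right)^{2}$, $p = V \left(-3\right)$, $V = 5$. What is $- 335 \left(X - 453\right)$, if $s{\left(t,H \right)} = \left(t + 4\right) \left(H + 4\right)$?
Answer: $-4434060$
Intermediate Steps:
$p = -15$ ($p = 5 \left(-3\right) = -15$)
$s{\left(t,H \right)} = \left(4 + H\right) \left(4 + t\right)$ ($s{\left(t,H \right)} = \left(4 + t\right) \left(4 + H\right) = \left(4 + H\right) \left(4 + t\right)$)
$X = 13689$ ($X = \left(\left(16 + 4 \left(-15\right) + 4 \cdot 6 - 90\right) - 7\right)^{2} = \left(\left(16 - 60 + 24 - 90\right) - 7\right)^{2} = \left(-110 - 7\right)^{2} = \left(-117\right)^{2} = 13689$)
$- 335 \left(X - 453\right) = - 335 \left(13689 - 453\right) = \left(-335\right) 13236 = -4434060$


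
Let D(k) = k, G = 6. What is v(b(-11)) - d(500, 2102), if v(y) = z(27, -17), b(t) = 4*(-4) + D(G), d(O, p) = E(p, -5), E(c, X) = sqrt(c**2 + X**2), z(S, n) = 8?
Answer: 8 - sqrt(4418429) ≈ -2094.0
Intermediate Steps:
E(c, X) = sqrt(X**2 + c**2)
d(O, p) = sqrt(25 + p**2) (d(O, p) = sqrt((-5)**2 + p**2) = sqrt(25 + p**2))
b(t) = -10 (b(t) = 4*(-4) + 6 = -16 + 6 = -10)
v(y) = 8
v(b(-11)) - d(500, 2102) = 8 - sqrt(25 + 2102**2) = 8 - sqrt(25 + 4418404) = 8 - sqrt(4418429)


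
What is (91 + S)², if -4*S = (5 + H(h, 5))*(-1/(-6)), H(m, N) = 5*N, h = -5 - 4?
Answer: 128881/16 ≈ 8055.1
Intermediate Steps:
h = -9
S = -5/4 (S = -(5 + 5*5)*(-1/(-6))/4 = -(5 + 25)*(-1*(-⅙))/4 = -15/(2*6) = -¼*5 = -5/4 ≈ -1.2500)
(91 + S)² = (91 - 5/4)² = (359/4)² = 128881/16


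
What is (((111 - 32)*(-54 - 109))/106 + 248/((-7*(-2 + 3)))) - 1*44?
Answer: -149075/742 ≈ -200.91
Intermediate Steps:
(((111 - 32)*(-54 - 109))/106 + 248/((-7*(-2 + 3)))) - 1*44 = ((79*(-163))*(1/106) + 248/((-7*1))) - 44 = (-12877*1/106 + 248/(-7)) - 44 = (-12877/106 + 248*(-⅐)) - 44 = (-12877/106 - 248/7) - 44 = -116427/742 - 44 = -149075/742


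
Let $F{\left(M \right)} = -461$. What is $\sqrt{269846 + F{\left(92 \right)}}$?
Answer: $\sqrt{269385} \approx 519.02$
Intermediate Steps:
$\sqrt{269846 + F{\left(92 \right)}} = \sqrt{269846 - 461} = \sqrt{269385}$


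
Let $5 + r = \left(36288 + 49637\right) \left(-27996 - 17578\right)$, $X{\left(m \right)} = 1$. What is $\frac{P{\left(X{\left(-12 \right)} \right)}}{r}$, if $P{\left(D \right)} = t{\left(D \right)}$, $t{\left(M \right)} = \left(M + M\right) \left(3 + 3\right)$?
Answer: $- \frac{12}{3915945955} \approx -3.0644 \cdot 10^{-9}$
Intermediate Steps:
$t{\left(M \right)} = 12 M$ ($t{\left(M \right)} = 2 M 6 = 12 M$)
$P{\left(D \right)} = 12 D$
$r = -3915945955$ ($r = -5 + \left(36288 + 49637\right) \left(-27996 - 17578\right) = -5 + 85925 \left(-45574\right) = -5 - 3915945950 = -3915945955$)
$\frac{P{\left(X{\left(-12 \right)} \right)}}{r} = \frac{12 \cdot 1}{-3915945955} = 12 \left(- \frac{1}{3915945955}\right) = - \frac{12}{3915945955}$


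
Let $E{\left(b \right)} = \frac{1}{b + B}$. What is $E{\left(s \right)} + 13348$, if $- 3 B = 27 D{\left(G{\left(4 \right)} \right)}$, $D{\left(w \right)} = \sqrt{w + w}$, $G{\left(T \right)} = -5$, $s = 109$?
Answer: $\frac{169399577}{12691} + \frac{9 i \sqrt{10}}{12691} \approx 13348.0 + 0.0022426 i$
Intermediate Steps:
$D{\left(w \right)} = \sqrt{2} \sqrt{w}$ ($D{\left(w \right)} = \sqrt{2 w} = \sqrt{2} \sqrt{w}$)
$B = - 9 i \sqrt{10}$ ($B = - \frac{27 \sqrt{2} \sqrt{-5}}{3} = - \frac{27 \sqrt{2} i \sqrt{5}}{3} = - \frac{27 i \sqrt{10}}{3} = - 9 i \sqrt{10} \approx - 28.461 i$)
$E{\left(b \right)} = \frac{1}{b - 9 i \sqrt{10}}$
$E{\left(s \right)} + 13348 = \frac{1}{109 - 9 i \sqrt{10}} + 13348 = 13348 + \frac{1}{109 - 9 i \sqrt{10}}$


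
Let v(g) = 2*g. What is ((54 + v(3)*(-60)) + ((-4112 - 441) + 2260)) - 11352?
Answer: -13951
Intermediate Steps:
((54 + v(3)*(-60)) + ((-4112 - 441) + 2260)) - 11352 = ((54 + (2*3)*(-60)) + ((-4112 - 441) + 2260)) - 11352 = ((54 + 6*(-60)) + (-4553 + 2260)) - 11352 = ((54 - 360) - 2293) - 11352 = (-306 - 2293) - 11352 = -2599 - 11352 = -13951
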